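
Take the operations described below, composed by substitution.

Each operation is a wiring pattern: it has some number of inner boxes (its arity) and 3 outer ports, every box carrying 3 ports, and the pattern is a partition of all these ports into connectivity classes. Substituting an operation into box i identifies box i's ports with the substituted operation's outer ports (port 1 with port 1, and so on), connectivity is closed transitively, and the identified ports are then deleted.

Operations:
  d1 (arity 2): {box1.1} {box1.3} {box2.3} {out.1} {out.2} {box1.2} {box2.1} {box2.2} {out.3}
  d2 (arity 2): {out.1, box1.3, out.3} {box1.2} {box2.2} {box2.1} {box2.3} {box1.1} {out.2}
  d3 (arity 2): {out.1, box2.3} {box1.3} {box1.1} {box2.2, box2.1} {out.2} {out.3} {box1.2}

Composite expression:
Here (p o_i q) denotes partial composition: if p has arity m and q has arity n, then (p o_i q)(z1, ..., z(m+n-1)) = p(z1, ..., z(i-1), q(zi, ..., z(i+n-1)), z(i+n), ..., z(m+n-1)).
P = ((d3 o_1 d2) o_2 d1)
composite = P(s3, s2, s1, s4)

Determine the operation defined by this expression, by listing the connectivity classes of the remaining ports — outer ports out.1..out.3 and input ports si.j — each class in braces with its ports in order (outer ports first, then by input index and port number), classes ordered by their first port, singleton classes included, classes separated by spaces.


{out.1, s4.3} {out.2} {out.3} {s1.1} {s1.2} {s1.3} {s2.1} {s2.2} {s2.3} {s3.1} {s3.2} {s3.3} {s4.1, s4.2}


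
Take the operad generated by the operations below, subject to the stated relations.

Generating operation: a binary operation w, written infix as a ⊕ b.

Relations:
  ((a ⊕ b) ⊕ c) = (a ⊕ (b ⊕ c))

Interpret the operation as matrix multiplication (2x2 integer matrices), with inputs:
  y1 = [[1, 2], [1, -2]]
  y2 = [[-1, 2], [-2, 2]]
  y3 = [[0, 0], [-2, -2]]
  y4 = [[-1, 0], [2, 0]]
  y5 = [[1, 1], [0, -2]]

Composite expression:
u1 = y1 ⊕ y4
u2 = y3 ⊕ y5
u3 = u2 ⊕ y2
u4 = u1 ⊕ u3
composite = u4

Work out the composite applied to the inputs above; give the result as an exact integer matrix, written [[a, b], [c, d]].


[[0, 0], [0, 0]]

(y1 ⊕ y4) = [[3, 0], [-5, 0]]
(y3 ⊕ y5) = [[0, 0], [-2, 2]]
((y3 ⊕ y5) ⊕ y2) = [[0, 0], [-2, 0]]
((y1 ⊕ y4) ⊕ ((y3 ⊕ y5) ⊕ y2)) = [[0, 0], [0, 0]]


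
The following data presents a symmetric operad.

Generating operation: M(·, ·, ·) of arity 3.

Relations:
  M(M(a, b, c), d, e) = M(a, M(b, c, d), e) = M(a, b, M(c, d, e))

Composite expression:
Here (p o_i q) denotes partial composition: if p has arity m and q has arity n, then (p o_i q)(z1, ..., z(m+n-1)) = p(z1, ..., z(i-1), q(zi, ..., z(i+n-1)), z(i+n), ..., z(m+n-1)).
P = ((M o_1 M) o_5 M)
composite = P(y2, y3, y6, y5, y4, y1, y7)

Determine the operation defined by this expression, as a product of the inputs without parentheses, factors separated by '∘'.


y2 ∘ y3 ∘ y6 ∘ y5 ∘ y4 ∘ y1 ∘ y7

Associativity of M dissolves the nesting; only the y-input order survives.
M(y2, y3, y6) flattens to y2 ∘ y3 ∘ y6
M(y4, y1, y7) flattens to y4 ∘ y1 ∘ y7
M(M(y2, y3, y6), y5, M(y4, y1, y7)) flattens to y2 ∘ y3 ∘ y6 ∘ y5 ∘ y4 ∘ y1 ∘ y7


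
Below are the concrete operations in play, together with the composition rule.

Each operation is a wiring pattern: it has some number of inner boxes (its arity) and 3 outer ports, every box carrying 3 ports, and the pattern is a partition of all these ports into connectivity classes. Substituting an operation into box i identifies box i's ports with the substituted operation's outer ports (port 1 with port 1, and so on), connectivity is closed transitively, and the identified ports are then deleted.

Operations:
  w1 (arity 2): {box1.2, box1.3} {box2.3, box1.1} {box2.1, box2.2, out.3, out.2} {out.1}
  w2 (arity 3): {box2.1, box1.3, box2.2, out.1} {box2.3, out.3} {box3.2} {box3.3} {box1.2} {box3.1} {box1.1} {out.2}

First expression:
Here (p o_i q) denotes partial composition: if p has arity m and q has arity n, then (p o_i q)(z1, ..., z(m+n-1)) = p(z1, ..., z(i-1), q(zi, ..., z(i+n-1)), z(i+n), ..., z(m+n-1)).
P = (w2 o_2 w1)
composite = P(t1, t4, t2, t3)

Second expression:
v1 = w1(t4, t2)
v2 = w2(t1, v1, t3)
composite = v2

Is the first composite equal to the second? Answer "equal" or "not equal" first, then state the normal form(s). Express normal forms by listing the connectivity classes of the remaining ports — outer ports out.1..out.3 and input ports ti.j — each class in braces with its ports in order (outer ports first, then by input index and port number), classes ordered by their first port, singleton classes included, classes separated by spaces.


equal: each reduces to {out.1, out.3, t1.3, t2.1, t2.2} {out.2} {t1.1} {t1.2} {t2.3, t4.1} {t3.1} {t3.2} {t3.3} {t4.2, t4.3}

Normal form of the first expression: {out.1, out.3, t1.3, t2.1, t2.2} {out.2} {t1.1} {t1.2} {t2.3, t4.1} {t3.1} {t3.2} {t3.3} {t4.2, t4.3}
Normal form of the second expression: {out.1, out.3, t1.3, t2.1, t2.2} {out.2} {t1.1} {t1.2} {t2.3, t4.1} {t3.1} {t3.2} {t3.3} {t4.2, t4.3}
The forms coincide; equal.


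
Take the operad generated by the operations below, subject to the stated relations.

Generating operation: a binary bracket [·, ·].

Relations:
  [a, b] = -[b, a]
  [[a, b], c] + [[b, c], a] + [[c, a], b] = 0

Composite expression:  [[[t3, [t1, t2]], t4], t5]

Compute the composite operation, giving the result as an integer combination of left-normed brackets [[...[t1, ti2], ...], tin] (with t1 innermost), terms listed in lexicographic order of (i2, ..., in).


-[[[[t1, t2], t3], t4], t5]

Skip Jacobi rewriting: expand, keep t1-initial words, read off terms.
Composite bracket: [[[t3, [t1, t2]], t4], t5]
Applying ab - ba throughout gives 16 signed words (2^4 = 16).
Words beginning with t1 determine it all:
  from t1t2t3t4t5, sign -1: term -[[[[t1, t2], t3], t4], t5]


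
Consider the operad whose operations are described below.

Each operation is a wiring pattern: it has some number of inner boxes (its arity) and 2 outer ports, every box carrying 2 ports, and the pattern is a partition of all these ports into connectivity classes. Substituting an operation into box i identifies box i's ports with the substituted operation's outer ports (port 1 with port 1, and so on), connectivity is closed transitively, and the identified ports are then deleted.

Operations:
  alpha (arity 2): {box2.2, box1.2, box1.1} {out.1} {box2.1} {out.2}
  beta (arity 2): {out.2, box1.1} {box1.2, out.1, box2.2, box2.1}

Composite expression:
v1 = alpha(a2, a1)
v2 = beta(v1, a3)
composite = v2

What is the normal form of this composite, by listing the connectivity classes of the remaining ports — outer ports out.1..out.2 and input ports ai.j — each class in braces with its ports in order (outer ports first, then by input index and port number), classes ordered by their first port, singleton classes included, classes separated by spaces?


{out.1, a3.1, a3.2} {out.2} {a1.1} {a1.2, a2.1, a2.2}

Two ports join when wires chain via beta-identified ports.
through alpha, on inputs (a2, a1): {out.1} {out.2} {a1.1} {a1.2, a2.1, a2.2} (out.j = stage outer ports)
through beta, on inputs (a2, a1, a3): {out.1, a3.1, a3.2} {out.2} {a1.1} {a1.2, a2.1, a2.2} (out.j = stage outer ports)


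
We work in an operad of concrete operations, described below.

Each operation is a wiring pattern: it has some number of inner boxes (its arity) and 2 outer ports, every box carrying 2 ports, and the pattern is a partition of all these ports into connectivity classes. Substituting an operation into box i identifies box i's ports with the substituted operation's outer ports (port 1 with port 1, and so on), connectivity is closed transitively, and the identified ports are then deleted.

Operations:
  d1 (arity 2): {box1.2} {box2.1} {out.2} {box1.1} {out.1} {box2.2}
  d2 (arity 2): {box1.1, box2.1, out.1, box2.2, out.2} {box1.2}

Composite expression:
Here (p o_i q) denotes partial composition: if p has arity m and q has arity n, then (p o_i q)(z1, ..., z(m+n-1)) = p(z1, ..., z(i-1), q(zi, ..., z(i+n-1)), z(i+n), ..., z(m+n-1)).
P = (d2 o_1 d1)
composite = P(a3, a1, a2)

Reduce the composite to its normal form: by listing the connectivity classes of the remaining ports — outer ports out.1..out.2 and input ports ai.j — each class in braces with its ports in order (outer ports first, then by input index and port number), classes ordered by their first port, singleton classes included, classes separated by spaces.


Reachability decides: close wires over d2-identified ports.
d1 over (a3, a1) gives {out.1} {out.2} {a1.1} {a1.2} {a3.1} {a3.2}, out.j being that stage's outer ports
d2 over (a3, a1, a2) gives {out.1, out.2, a2.1, a2.2} {a1.1} {a1.2} {a3.1} {a3.2}, out.j being that stage's outer ports

{out.1, out.2, a2.1, a2.2} {a1.1} {a1.2} {a3.1} {a3.2}


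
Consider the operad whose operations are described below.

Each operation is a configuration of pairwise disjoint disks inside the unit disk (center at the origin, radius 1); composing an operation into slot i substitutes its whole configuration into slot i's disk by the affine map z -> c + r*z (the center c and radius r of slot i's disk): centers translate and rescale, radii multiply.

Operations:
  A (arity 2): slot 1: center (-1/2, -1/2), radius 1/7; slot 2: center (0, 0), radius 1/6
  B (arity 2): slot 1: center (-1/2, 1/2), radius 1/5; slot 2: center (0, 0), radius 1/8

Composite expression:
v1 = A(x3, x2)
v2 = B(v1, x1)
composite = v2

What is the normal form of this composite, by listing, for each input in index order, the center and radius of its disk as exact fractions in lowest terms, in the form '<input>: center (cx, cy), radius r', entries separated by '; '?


x1: center (0, 0), radius 1/8; x2: center (-1/2, 1/2), radius 1/30; x3: center (-3/5, 2/5), radius 1/35


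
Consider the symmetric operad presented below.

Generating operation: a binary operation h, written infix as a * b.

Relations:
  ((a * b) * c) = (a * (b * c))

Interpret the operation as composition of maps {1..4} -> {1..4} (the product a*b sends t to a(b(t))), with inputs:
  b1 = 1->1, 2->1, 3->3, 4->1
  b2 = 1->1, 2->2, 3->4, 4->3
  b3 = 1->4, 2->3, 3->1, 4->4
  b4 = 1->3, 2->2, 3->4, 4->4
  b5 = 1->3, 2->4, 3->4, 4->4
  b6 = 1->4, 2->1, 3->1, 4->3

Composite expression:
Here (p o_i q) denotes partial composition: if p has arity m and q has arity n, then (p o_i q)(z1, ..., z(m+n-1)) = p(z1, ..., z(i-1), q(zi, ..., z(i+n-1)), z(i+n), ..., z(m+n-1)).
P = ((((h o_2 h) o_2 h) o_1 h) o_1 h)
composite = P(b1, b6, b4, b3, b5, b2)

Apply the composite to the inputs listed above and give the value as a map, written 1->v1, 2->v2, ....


1->1, 2->3, 3->3, 4->3


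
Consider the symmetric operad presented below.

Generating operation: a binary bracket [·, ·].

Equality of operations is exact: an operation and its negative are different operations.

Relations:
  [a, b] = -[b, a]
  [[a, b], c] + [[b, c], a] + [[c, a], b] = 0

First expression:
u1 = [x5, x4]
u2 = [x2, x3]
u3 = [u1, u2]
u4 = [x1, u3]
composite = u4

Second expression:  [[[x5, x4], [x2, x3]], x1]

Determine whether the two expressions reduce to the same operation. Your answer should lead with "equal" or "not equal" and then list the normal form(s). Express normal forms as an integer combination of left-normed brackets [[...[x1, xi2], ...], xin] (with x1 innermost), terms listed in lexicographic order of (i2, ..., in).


not equal; the first gives [[[[x1, x2], x3], x4], x5] - [[[[x1, x2], x3], x5], x4] - [[[[x1, x3], x2], x4], x5] + [[[[x1, x3], x2], x5], x4] - [[[[x1, x4], x5], x2], x3] + [[[[x1, x4], x5], x3], x2] + [[[[x1, x5], x4], x2], x3] - [[[[x1, x5], x4], x3], x2] and the second -[[[[x1, x2], x3], x4], x5] + [[[[x1, x2], x3], x5], x4] + [[[[x1, x3], x2], x4], x5] - [[[[x1, x3], x2], x5], x4] + [[[[x1, x4], x5], x2], x3] - [[[[x1, x4], x5], x3], x2] - [[[[x1, x5], x4], x2], x3] + [[[[x1, x5], x4], x3], x2]


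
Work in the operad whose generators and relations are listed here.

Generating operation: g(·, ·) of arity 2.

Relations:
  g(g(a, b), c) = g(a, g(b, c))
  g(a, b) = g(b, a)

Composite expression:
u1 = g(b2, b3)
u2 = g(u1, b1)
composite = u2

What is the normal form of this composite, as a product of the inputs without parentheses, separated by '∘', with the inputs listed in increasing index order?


b1 ∘ b2 ∘ b3

Any arrangement under g is one operation, so sort the b-inputs.
g(b2, b3) unparenthesizes to b2 ∘ b3
g(g(b2, b3), b1) unparenthesizes to b2 ∘ b3 ∘ b1
commutativity sorts the factors: b1 ∘ b2 ∘ b3


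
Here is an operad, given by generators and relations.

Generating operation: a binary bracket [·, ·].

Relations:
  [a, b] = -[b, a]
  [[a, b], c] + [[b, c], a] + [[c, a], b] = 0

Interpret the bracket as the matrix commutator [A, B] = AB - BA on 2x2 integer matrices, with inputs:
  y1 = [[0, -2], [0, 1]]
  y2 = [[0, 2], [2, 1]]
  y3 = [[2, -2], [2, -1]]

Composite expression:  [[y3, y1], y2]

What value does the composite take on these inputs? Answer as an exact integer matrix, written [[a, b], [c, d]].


[[-12, 8], [-14, 12]]

[y3, y1] = [[4, -8], [-2, -4]]
[[y3, y1], y2] = [[-12, 8], [-14, 12]]


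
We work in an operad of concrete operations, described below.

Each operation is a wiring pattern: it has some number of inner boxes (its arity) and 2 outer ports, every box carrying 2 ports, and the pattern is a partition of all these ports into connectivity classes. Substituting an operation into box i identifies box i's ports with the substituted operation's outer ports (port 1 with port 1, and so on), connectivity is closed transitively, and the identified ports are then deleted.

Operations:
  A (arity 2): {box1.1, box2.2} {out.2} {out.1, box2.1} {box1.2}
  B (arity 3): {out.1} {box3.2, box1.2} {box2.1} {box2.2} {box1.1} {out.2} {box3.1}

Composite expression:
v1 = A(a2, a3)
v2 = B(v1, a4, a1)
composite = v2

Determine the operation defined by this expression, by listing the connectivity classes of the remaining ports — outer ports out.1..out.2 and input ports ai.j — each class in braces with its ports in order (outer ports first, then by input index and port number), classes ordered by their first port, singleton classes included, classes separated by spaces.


{out.1} {out.2} {a1.1} {a1.2} {a2.1, a3.2} {a2.2} {a3.1} {a4.1} {a4.2}

After gluing at B, chains via deleted ports link the a-ports.
after A, the pattern on (a2, a3) reads {out.1, a3.1} {out.2} {a2.1, a3.2} {a2.2} (out.j = its outer ports)
after B, the pattern on (a2, a3, a4, a1) reads {out.1} {out.2} {a1.1} {a1.2} {a2.1, a3.2} {a2.2} {a3.1} {a4.1} {a4.2} (out.j = its outer ports)


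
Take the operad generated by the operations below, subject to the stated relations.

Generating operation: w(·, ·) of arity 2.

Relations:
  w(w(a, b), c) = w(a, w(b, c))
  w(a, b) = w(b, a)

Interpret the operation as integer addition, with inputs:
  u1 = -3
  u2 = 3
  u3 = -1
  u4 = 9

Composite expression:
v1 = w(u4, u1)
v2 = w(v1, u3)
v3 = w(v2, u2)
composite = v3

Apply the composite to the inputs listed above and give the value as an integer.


8

w(u4, u1) = 6
w(w(u4, u1), u3) = 5
w(w(w(u4, u1), u3), u2) = 8


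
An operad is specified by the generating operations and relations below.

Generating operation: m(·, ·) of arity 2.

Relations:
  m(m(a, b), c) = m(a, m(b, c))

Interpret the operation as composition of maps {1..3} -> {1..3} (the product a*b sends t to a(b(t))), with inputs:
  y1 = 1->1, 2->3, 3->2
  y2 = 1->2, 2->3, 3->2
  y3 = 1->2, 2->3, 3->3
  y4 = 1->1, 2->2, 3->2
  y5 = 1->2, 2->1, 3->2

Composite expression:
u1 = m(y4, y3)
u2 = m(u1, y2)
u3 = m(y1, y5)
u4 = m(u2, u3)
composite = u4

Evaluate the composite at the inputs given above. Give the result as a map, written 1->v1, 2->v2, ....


1->2, 2->2, 3->2


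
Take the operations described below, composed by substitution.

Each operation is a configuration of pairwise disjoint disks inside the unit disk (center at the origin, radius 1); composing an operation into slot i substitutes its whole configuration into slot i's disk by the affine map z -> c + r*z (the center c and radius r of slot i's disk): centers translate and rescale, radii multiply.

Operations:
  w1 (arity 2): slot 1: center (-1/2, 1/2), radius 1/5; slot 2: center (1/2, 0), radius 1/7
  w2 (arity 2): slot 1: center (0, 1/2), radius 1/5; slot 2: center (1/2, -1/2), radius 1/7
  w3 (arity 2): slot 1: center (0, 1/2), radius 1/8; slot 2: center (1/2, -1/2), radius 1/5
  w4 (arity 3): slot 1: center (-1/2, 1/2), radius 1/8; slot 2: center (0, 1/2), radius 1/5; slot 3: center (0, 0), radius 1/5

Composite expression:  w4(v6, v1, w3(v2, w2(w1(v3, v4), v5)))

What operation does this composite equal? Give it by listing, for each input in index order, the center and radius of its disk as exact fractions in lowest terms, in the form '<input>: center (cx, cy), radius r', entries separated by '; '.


v1: center (0, 1/2), radius 1/5; v2: center (0, 1/10), radius 1/40; v3: center (12/125, -19/250), radius 1/625; v4: center (13/125, -2/25), radius 1/875; v5: center (3/25, -3/25), radius 1/175; v6: center (-1/2, 1/2), radius 1/8


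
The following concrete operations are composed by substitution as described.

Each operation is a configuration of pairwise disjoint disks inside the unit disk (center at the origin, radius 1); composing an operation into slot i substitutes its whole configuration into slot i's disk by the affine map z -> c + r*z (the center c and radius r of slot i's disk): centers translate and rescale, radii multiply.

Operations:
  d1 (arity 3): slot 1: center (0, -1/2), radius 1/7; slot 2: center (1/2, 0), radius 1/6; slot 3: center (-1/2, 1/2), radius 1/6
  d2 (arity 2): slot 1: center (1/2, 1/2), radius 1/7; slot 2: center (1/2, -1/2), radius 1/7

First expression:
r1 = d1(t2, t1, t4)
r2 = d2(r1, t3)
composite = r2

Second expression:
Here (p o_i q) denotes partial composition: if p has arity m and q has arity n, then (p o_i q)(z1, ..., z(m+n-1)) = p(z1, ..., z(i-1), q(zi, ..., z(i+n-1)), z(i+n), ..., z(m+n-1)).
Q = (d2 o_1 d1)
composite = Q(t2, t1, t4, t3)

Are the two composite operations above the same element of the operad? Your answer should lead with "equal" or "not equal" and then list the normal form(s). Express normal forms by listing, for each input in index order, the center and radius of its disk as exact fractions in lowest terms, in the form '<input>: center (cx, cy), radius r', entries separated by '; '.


equal; the common form is t1: center (4/7, 1/2), radius 1/42; t2: center (1/2, 3/7), radius 1/49; t3: center (1/2, -1/2), radius 1/7; t4: center (3/7, 4/7), radius 1/42


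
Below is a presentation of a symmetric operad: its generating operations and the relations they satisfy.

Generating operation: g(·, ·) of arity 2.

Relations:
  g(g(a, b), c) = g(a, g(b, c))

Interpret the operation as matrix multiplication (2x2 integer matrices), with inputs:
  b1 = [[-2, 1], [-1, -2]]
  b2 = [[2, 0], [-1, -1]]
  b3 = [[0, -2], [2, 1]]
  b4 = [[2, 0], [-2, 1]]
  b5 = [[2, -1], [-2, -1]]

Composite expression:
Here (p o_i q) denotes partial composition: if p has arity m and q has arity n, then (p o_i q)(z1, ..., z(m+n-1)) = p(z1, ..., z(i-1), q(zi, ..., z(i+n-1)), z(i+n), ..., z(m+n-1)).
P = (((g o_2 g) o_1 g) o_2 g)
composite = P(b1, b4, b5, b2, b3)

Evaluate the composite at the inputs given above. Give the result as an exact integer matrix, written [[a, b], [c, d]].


[[-10, 61], [0, -32]]


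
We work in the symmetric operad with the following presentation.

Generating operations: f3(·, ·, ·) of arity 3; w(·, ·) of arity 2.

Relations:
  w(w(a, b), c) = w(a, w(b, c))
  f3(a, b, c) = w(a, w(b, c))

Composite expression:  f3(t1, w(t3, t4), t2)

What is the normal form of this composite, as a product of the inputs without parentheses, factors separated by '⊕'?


Key point: f3 is associative — brackets drop, the t-order remains.
w(t3, t4) reduces to t3 ⊕ t4
f3(t1, w(t3, t4), t2) reduces to t1 ⊕ t3 ⊕ t4 ⊕ t2

t1 ⊕ t3 ⊕ t4 ⊕ t2


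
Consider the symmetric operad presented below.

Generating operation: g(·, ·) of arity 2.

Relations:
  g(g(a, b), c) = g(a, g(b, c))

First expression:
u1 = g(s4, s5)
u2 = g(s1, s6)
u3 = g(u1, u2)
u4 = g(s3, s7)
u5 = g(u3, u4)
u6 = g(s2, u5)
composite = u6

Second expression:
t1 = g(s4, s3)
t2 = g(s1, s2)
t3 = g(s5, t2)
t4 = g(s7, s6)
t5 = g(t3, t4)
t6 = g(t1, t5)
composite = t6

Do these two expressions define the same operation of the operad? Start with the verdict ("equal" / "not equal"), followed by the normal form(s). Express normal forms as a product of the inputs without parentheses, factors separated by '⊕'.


not equal; the first gives s2 ⊕ s4 ⊕ s5 ⊕ s1 ⊕ s6 ⊕ s3 ⊕ s7 and the second s4 ⊕ s3 ⊕ s5 ⊕ s1 ⊕ s2 ⊕ s7 ⊕ s6

In normal form, the first expression is s2 ⊕ s4 ⊕ s5 ⊕ s1 ⊕ s6 ⊕ s3 ⊕ s7
In normal form, the second expression is s4 ⊕ s3 ⊕ s5 ⊕ s1 ⊕ s2 ⊕ s7 ⊕ s6
The normal forms differ: not equal.


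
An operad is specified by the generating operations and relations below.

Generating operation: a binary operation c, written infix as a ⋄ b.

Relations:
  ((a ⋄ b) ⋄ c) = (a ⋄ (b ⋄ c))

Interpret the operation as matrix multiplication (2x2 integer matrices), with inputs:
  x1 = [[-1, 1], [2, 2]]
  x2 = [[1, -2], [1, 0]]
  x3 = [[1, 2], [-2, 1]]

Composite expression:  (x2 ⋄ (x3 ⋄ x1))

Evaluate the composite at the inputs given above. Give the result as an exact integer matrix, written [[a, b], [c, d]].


[[-5, 5], [3, 5]]

(x3 ⋄ x1) = [[3, 5], [4, 0]]
(x2 ⋄ (x3 ⋄ x1)) = [[-5, 5], [3, 5]]


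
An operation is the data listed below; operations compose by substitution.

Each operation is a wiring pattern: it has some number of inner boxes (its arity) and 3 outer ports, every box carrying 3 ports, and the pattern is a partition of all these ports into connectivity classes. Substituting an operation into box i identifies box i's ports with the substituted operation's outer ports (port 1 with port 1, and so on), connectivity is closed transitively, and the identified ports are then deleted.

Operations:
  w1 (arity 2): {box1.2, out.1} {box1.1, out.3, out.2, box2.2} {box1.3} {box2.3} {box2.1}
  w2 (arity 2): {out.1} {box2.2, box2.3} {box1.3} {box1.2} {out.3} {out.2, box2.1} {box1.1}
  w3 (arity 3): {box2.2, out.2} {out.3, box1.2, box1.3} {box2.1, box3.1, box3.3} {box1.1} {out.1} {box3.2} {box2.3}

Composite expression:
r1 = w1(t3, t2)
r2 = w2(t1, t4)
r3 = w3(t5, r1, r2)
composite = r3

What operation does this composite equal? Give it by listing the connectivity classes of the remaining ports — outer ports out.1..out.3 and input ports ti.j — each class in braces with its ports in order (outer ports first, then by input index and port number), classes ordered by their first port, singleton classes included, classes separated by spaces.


{out.1} {out.2, t2.2, t3.1} {out.3, t5.2, t5.3} {t1.1} {t1.2} {t1.3} {t2.1} {t2.3} {t3.2} {t3.3} {t4.1} {t4.2, t4.3} {t5.1}

After gluing at w3, chains via deleted ports link the t-ports.
after w1, the pattern on (t3, t2) reads {out.1, t3.2} {out.2, out.3, t2.2, t3.1} {t2.1} {t2.3} {t3.3} (out.j = its outer ports)
after w2, the pattern on (t1, t4) reads {out.1} {out.2, t4.1} {out.3} {t1.1} {t1.2} {t1.3} {t4.2, t4.3} (out.j = its outer ports)
after w3, the pattern on (t5, t3, t2, t1, t4) reads {out.1} {out.2, t2.2, t3.1} {out.3, t5.2, t5.3} {t1.1} {t1.2} {t1.3} {t2.1} {t2.3} {t3.2} {t3.3} {t4.1} {t4.2, t4.3} {t5.1} (out.j = its outer ports)


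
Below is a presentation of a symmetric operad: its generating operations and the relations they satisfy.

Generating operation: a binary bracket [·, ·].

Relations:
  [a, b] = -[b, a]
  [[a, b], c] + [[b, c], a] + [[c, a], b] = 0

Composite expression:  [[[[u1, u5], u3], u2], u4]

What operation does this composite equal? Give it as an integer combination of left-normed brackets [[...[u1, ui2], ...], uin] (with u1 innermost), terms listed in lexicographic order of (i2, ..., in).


[[[[u1, u5], u3], u2], u4]

Skip Jacobi rewriting: expand, keep u1-initial words, read off terms.
Composite bracket: [[[[u1, u5], u3], u2], u4]
The bracket unfolds into 16 signed words via [a, b] = ab - ba (2^4 = 16).
Only words starting with u1 matter:
  word u1u5u3u2u4 has sign +1, contributing +[[[[u1, u5], u3], u2], u4]


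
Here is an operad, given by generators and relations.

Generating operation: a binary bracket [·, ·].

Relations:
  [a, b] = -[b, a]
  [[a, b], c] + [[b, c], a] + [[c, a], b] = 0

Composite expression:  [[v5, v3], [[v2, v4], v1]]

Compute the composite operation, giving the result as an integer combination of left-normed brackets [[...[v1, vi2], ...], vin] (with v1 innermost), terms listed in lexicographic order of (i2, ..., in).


-[[[[v1, v2], v4], v3], v5] + [[[[v1, v2], v4], v5], v3] + [[[[v1, v4], v2], v3], v5] - [[[[v1, v4], v2], v5], v3]

Skip Jacobi rewriting: expand, keep v1-initial words, read off terms.
Composite bracket: [[v5, v3], [[v2, v4], v1]]
Expanding via [a, b] = ab - ba: 16 signed words (2^4 = 16).
Collect the words opening with v1:
  v1v2v4v3v5 (sign -1) contributes -[[[[v1, v2], v4], v3], v5]
  v1v2v4v5v3 (sign +1) contributes +[[[[v1, v2], v4], v5], v3]
  v1v4v2v3v5 (sign +1) contributes +[[[[v1, v4], v2], v3], v5]
  v1v4v2v5v3 (sign -1) contributes -[[[[v1, v4], v2], v5], v3]


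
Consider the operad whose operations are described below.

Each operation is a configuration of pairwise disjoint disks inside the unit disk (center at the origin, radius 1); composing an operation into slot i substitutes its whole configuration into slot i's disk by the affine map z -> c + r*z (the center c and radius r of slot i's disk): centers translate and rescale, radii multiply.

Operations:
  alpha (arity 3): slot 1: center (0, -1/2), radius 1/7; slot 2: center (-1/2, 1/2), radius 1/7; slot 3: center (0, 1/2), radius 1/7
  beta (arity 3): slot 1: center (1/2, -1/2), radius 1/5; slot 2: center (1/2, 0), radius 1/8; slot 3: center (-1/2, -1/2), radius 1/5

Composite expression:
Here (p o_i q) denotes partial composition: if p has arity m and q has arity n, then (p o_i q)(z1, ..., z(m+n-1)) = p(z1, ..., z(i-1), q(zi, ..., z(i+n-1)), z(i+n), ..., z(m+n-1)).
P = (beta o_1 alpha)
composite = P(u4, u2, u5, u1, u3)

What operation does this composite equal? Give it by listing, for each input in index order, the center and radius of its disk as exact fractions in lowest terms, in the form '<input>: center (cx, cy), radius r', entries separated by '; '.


u1: center (1/2, 0), radius 1/8; u2: center (2/5, -2/5), radius 1/35; u3: center (-1/2, -1/2), radius 1/5; u4: center (1/2, -3/5), radius 1/35; u5: center (1/2, -2/5), radius 1/35

Follow each u-input down from beta: c' goes to c + r*c', radius to r*r'.
u4 passes through 2 substitutions, ending at center (1/2, -3/5), radius 1/35
u2 passes through 2 substitutions, ending at center (2/5, -2/5), radius 1/35
u5 passes through 2 substitutions, ending at center (1/2, -2/5), radius 1/35
u1 passes through 1 substitution, ending at center (1/2, 0), radius 1/8
u3 passes through 1 substitution, ending at center (-1/2, -1/2), radius 1/5


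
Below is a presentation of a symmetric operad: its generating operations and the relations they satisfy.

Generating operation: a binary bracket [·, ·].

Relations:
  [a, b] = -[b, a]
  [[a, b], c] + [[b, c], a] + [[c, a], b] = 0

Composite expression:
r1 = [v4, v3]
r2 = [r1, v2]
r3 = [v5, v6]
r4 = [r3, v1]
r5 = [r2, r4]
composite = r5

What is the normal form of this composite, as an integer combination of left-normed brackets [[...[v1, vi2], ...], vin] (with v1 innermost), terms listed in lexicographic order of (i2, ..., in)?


[[[[[v1, v5], v6], v2], v3], v4] - [[[[[v1, v5], v6], v2], v4], v3] - [[[[[v1, v5], v6], v3], v4], v2] + [[[[[v1, v5], v6], v4], v3], v2] - [[[[[v1, v6], v5], v2], v3], v4] + [[[[[v1, v6], v5], v2], v4], v3] + [[[[[v1, v6], v5], v3], v4], v2] - [[[[[v1, v6], v5], v4], v3], v2]

In the tensor algebra, words opening v1 carry the v1-anchored form.
Composite bracket: [[[v4, v3], v2], [[v5, v6], v1]]
Under [a, b] = ab - ba we get 32 signed associative words (2^5 = 32).
Words beginning with v1 determine it all:
  word v1v5v6v2v3v4 has sign +1, contributing +[[[[[v1, v5], v6], v2], v3], v4]
  word v1v5v6v2v4v3 has sign -1, contributing -[[[[[v1, v5], v6], v2], v4], v3]
  word v1v5v6v3v4v2 has sign -1, contributing -[[[[[v1, v5], v6], v3], v4], v2]
  word v1v5v6v4v3v2 has sign +1, contributing +[[[[[v1, v5], v6], v4], v3], v2]
  word v1v6v5v2v3v4 has sign -1, contributing -[[[[[v1, v6], v5], v2], v3], v4]
  word v1v6v5v2v4v3 has sign +1, contributing +[[[[[v1, v6], v5], v2], v4], v3]
  word v1v6v5v3v4v2 has sign +1, contributing +[[[[[v1, v6], v5], v3], v4], v2]
  word v1v6v5v4v3v2 has sign -1, contributing -[[[[[v1, v6], v5], v4], v3], v2]


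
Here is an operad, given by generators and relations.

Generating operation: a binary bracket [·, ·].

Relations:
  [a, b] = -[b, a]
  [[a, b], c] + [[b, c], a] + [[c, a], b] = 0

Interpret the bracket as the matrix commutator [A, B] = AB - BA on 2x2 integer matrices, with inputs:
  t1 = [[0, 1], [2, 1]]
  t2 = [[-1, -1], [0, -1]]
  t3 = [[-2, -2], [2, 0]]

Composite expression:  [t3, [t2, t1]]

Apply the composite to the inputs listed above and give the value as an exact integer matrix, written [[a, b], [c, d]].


[[2, -6], [-8, -2]]


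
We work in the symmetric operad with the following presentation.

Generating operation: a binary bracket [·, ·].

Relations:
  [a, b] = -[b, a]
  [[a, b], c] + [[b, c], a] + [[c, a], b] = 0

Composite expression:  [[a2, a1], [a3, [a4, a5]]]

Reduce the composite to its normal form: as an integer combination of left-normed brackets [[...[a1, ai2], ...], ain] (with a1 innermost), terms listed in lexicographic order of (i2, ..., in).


-[[[[a1, a2], a3], a4], a5] + [[[[a1, a2], a3], a5], a4] + [[[[a1, a2], a4], a5], a3] - [[[[a1, a2], a5], a4], a3]


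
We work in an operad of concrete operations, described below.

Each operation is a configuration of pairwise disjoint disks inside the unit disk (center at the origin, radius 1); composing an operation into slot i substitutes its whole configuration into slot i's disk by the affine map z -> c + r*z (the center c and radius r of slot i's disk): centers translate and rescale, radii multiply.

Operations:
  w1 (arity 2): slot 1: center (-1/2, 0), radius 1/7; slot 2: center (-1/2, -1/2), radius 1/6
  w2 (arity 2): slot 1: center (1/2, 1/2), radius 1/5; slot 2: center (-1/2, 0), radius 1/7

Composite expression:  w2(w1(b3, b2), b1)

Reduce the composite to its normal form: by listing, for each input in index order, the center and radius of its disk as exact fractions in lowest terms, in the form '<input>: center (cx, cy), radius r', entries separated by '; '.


b1: center (-1/2, 0), radius 1/7; b2: center (2/5, 2/5), radius 1/30; b3: center (2/5, 1/2), radius 1/35

Follow each b-input down from w2: c' goes to c + r*c', radius to r*r'.
for b3, the 2-step affine chain lands on center (2/5, 1/2), radius 1/35
for b2, the 2-step affine chain lands on center (2/5, 2/5), radius 1/30
for b1, the 1-step affine chain lands on center (-1/2, 0), radius 1/7


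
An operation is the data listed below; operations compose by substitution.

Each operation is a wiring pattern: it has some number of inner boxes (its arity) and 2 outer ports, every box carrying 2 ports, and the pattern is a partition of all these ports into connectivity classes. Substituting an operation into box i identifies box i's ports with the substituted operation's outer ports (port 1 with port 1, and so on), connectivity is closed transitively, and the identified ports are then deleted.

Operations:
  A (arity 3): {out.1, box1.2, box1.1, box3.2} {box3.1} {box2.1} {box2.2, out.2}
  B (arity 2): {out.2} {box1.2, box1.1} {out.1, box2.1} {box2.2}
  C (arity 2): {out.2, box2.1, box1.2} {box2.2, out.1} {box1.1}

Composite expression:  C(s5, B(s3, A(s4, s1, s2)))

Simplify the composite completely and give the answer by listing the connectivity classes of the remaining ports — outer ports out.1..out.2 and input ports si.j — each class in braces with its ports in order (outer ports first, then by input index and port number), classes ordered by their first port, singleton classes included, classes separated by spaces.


After gluing at C, chains via deleted ports link the s-ports.
after A, the pattern on (s4, s1, s2) reads {out.1, s2.2, s4.1, s4.2} {out.2, s1.2} {s1.1} {s2.1} (out.j = its outer ports)
after B, the pattern on (s3, s4, s1, s2) reads {out.1, s2.2, s4.1, s4.2} {out.2} {s1.1} {s1.2} {s2.1} {s3.1, s3.2} (out.j = its outer ports)
after C, the pattern on (s5, s3, s4, s1, s2) reads {out.1} {out.2, s2.2, s4.1, s4.2, s5.2} {s1.1} {s1.2} {s2.1} {s3.1, s3.2} {s5.1} (out.j = its outer ports)

{out.1} {out.2, s2.2, s4.1, s4.2, s5.2} {s1.1} {s1.2} {s2.1} {s3.1, s3.2} {s5.1}


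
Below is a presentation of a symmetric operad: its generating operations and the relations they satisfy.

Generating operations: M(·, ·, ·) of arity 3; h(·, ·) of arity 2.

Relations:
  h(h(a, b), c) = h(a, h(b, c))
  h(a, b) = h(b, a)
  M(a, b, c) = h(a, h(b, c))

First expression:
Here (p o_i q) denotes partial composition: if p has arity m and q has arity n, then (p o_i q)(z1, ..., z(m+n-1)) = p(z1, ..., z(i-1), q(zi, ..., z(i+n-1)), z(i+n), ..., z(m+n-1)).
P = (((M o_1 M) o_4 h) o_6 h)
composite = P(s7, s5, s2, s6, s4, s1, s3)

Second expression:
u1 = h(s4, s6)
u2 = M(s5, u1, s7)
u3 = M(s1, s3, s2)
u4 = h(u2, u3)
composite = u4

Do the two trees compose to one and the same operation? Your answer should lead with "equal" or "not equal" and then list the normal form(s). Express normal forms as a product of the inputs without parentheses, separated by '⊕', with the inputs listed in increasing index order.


In normal form, the first expression is s1 ⊕ s2 ⊕ s3 ⊕ s4 ⊕ s5 ⊕ s6 ⊕ s7
In normal form, the second expression is s1 ⊕ s2 ⊕ s3 ⊕ s4 ⊕ s5 ⊕ s6 ⊕ s7
One common form — equal.

equal; the common form is s1 ⊕ s2 ⊕ s3 ⊕ s4 ⊕ s5 ⊕ s6 ⊕ s7


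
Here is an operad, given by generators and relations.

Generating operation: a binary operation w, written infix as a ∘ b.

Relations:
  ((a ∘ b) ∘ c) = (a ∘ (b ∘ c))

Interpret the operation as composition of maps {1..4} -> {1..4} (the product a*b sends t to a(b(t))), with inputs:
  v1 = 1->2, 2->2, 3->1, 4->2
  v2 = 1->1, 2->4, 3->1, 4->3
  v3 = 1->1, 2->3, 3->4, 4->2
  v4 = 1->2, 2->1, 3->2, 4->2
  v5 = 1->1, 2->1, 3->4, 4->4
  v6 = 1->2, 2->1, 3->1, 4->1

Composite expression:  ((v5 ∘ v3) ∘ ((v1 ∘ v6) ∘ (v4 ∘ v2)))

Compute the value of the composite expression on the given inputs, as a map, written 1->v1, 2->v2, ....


(v5 ∘ v3) = 1->1, 2->4, 3->4, 4->1
(v1 ∘ v6) = 1->2, 2->2, 3->2, 4->2
(v4 ∘ v2) = 1->2, 2->2, 3->2, 4->2
((v1 ∘ v6) ∘ (v4 ∘ v2)) = 1->2, 2->2, 3->2, 4->2
((v5 ∘ v3) ∘ ((v1 ∘ v6) ∘ (v4 ∘ v2))) = 1->4, 2->4, 3->4, 4->4

1->4, 2->4, 3->4, 4->4


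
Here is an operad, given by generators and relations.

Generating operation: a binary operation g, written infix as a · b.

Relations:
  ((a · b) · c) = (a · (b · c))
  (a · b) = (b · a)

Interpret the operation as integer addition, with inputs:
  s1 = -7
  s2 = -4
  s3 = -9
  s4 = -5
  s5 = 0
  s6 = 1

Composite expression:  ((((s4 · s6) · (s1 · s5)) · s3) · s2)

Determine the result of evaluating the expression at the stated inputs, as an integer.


-24

(s4 · s6) = -4
(s1 · s5) = -7
((s4 · s6) · (s1 · s5)) = -11
(((s4 · s6) · (s1 · s5)) · s3) = -20
((((s4 · s6) · (s1 · s5)) · s3) · s2) = -24


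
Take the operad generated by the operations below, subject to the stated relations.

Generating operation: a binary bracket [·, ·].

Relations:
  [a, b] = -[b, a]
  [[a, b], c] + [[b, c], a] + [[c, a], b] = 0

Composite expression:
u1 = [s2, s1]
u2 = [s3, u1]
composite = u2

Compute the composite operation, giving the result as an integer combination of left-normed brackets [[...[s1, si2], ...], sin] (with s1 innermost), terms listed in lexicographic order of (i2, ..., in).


In the tensor algebra, words opening s1 carry the s1-anchored form.
Composite bracket: [s3, [s2, s1]]
The bracket unfolds into 4 signed words via [a, b] = ab - ba (2^2 = 4).
The s1-initial words carry the normal form:
  from s1s2s3, sign +1: term +[[s1, s2], s3]

[[s1, s2], s3]


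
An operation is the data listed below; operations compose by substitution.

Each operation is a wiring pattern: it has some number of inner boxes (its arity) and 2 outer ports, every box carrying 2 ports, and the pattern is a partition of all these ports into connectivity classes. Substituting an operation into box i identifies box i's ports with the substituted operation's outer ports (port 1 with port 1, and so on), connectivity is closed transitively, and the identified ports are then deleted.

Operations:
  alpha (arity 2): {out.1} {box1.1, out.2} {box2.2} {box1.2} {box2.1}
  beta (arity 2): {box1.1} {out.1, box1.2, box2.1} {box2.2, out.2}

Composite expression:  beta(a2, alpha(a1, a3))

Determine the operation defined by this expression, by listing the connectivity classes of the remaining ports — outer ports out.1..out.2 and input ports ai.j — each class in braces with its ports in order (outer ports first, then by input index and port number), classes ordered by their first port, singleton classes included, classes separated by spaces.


{out.1, a2.2} {out.2, a1.1} {a1.2} {a2.1} {a3.1} {a3.2}

Treat the ports identified at beta as solder joints: merge, then drop.
the subtree at alpha composes to {out.1} {out.2, a1.1} {a1.2} {a3.1} {a3.2} on (a1, a3); out.j = own outer ports
the subtree at beta composes to {out.1, a2.2} {out.2, a1.1} {a1.2} {a2.1} {a3.1} {a3.2} on (a2, a1, a3); out.j = own outer ports


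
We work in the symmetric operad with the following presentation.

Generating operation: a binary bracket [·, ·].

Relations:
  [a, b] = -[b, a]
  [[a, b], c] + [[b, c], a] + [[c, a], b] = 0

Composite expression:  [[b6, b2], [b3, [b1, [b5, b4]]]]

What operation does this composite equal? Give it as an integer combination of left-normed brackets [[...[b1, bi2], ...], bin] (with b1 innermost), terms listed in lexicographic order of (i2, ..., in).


[[[[[b1, b4], b5], b3], b2], b6] - [[[[[b1, b4], b5], b3], b6], b2] - [[[[[b1, b5], b4], b3], b2], b6] + [[[[[b1, b5], b4], b3], b6], b2]

Expand each bracket as ab - ba; the b1-initial words give the coefficients.
Composite bracket: [[b6, b2], [b3, [b1, [b5, b4]]]]
Under [a, b] = ab - ba we get 32 signed associative words (2^5 = 32).
Coefficients come from the b1-initial words:
  the word b1b4b5b3b2b6 carries sign +1 and contributes +[[[[[b1, b4], b5], b3], b2], b6]
  the word b1b4b5b3b6b2 carries sign -1 and contributes -[[[[[b1, b4], b5], b3], b6], b2]
  the word b1b5b4b3b2b6 carries sign -1 and contributes -[[[[[b1, b5], b4], b3], b2], b6]
  the word b1b5b4b3b6b2 carries sign +1 and contributes +[[[[[b1, b5], b4], b3], b6], b2]


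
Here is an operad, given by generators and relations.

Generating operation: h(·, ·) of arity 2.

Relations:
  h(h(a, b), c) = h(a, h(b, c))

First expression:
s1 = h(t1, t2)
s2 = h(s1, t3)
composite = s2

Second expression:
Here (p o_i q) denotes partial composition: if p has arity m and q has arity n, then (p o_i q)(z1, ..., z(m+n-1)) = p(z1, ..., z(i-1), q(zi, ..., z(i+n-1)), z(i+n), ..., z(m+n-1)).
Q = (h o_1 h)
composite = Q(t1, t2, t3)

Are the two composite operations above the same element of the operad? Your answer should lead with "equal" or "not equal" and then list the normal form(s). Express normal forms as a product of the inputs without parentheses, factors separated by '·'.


equal; the common form is t1 · t2 · t3

The first expression reduces to t1 · t2 · t3
The second expression reduces to t1 · t2 · t3
Both agree, so they are equal.


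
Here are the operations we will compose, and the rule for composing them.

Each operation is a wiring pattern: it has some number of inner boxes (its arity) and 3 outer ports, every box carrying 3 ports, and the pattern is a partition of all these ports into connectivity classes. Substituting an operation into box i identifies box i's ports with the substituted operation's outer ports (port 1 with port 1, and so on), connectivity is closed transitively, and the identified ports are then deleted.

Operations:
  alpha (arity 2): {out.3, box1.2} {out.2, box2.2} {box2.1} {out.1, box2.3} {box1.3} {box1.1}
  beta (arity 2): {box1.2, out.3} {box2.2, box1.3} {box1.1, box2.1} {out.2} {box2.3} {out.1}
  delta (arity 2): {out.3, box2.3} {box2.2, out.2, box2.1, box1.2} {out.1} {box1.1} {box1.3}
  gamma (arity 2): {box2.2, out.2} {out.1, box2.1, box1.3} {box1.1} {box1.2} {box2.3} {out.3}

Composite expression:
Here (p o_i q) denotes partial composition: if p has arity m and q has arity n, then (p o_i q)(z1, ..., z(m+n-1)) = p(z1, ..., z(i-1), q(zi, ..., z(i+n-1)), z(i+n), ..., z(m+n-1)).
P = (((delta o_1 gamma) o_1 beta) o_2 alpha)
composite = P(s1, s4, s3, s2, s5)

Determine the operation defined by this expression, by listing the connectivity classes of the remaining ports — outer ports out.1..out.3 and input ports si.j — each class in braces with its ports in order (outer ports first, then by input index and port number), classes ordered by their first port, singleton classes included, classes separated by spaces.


{out.1} {out.2, s2.2, s5.1, s5.2} {out.3, s5.3} {s1.1, s3.3} {s1.2, s2.1} {s1.3, s3.2} {s2.3} {s3.1} {s4.1} {s4.2} {s4.3}
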